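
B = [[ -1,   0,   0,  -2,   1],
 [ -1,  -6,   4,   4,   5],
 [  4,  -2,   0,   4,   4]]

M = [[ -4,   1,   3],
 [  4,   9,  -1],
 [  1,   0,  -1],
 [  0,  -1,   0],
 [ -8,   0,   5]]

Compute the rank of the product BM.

First compute BM:
[[ -4,   1,   2],
 [-56, -59,  24],
 [-56, -18,  34]]
Now row reduce the product.
R2 ← R2 − (14)·R1: [0, -73, -4]
R3 ← R3 − (14)·R1: [0, -32, 6]
R3 ← R3 − (32/73)·R2: [0, 0, 566/73]
3 nonzero rows, so rank(BM) = 3.

3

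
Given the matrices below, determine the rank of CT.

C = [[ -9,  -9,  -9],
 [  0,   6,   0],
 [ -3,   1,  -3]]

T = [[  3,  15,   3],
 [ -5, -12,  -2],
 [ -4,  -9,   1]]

First compute CT:
[[ 54,  54, -18],
 [-30, -72, -12],
 [ -2, -30, -14]]
Now row reduce the product.
R2 ← R2 + (5/9)·R1: [0, -42, -22]
R3 ← R3 + (1/27)·R1: [0, -28, -44/3]
R3 ← R3 − (2/3)·R2: [0, 0, 0]
2 nonzero rows, so rank(CT) = 2.

2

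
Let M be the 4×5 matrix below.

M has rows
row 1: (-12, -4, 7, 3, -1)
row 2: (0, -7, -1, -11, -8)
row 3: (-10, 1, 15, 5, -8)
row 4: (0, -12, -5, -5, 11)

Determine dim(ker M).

1

Row reduce to echelon form.
R3 ← R3 − (5/6)·R1: [0, 13/3, 55/6, 5/2, -43/6]
R3 ← R3 + (13/21)·R2: [0, 0, 359/42, -181/42, -509/42]
R4 ← R4 − (12/7)·R2: [0, 0, -23/7, 97/7, 173/7]
R4 ← R4 + (138/359)·R3: [0, 0, 0, 4380/359, 7200/359]
4 nonzero rows, so rank(M) = 4.
M has 5 columns; by rank–nullity, nullity = 5 − 4 = 1.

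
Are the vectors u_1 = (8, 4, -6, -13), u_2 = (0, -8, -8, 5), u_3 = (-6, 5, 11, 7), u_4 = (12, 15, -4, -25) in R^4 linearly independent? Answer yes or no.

Form the matrix with these vectors as rows and row reduce.
R3 ← R3 + (3/4)·R1: [0, 8, 13/2, -11/4]
R4 ← R4 − (3/2)·R1: [0, 9, 5, -11/2]
R3 ← R3 + R2: [0, 0, -3/2, 9/4]
R4 ← R4 + (9/8)·R2: [0, 0, -4, 1/8]
R4 ← R4 − (8/3)·R3: [0, 0, 0, -47/8]
4 nonzero rows, so the 4 vectors span a space of dimension 4.
Since 4 = 4, the vectors are linearly independent.

yes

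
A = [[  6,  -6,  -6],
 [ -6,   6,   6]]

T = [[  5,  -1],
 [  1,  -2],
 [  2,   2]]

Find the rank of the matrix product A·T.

First compute AT:
[[ 12,  -6],
 [-12,   6]]
Now row reduce the product.
R2 ← R2 + R1: [0, 0]
1 nonzero row, so rank(AT) = 1.

1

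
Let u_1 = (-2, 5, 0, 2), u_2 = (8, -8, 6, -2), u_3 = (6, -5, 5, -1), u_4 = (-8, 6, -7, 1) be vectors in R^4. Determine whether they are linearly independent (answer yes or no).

Form the matrix with these vectors as rows and row reduce.
R2 ← R2 + (4)·R1: [0, 12, 6, 6]
R3 ← R3 + (3)·R1: [0, 10, 5, 5]
R4 ← R4 − (4)·R1: [0, -14, -7, -7]
R3 ← R3 − (5/6)·R2: [0, 0, 0, 0]
R4 ← R4 + (7/6)·R2: [0, 0, 0, 0]
2 nonzero rows, so the 4 vectors span a space of dimension 2.
Since 2 < 4, the vectors are linearly dependent.

no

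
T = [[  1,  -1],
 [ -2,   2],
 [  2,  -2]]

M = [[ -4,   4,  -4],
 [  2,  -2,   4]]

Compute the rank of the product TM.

First compute TM:
[[ -6,   6,  -8],
 [ 12, -12,  16],
 [-12,  12, -16]]
Now row reduce the product.
R2 ← R2 + (2)·R1: [0, 0, 0]
R3 ← R3 − (2)·R1: [0, 0, 0]
1 nonzero row, so rank(TM) = 1.

1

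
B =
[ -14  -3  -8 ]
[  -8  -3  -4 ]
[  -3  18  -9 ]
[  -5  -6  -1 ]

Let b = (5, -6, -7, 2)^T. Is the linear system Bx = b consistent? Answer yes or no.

Row reduce the augmented matrix [B | b].
R2 ← R2 − (4/7)·R1: [0, -9/7, 4/7, -62/7]
R3 ← R3 − (3/14)·R1: [0, 261/14, -51/7, -113/14]
R4 ← R4 − (5/14)·R1: [0, -69/14, 13/7, 3/14]
R3 ← R3 + (29/2)·R2: [0, 0, 1, -273/2]
R4 ← R4 − (23/6)·R2: [0, 0, -1/3, 205/6]
R4 ← R4 + (1/3)·R3: [0, 0, 0, -34/3]
The echelon form has 4 nonzero rows; the last pivot sits in the augmented column, so rank(B) = 3 but rank([B|b]) = 4.
Since the ranks differ, the system is inconsistent.

no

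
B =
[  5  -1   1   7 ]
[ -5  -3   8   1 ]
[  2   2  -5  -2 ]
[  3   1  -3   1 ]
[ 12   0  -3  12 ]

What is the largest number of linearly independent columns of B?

Row reduce to echelon form.
R2 ← R2 + R1: [0, -4, 9, 8]
R3 ← R3 − (2/5)·R1: [0, 12/5, -27/5, -24/5]
R4 ← R4 − (3/5)·R1: [0, 8/5, -18/5, -16/5]
R5 ← R5 − (12/5)·R1: [0, 12/5, -27/5, -24/5]
R3 ← R3 + (3/5)·R2: [0, 0, 0, 0]
R4 ← R4 + (2/5)·R2: [0, 0, 0, 0]
R5 ← R5 + (3/5)·R2: [0, 0, 0, 0]
Echelon form has 2 nonzero rows, so rank(B) = 2.
The rank gives the maximum number of linearly independent columns: 2.

2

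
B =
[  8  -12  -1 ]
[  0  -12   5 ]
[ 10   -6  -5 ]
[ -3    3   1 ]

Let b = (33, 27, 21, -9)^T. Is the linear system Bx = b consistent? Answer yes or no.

Row reduce the augmented matrix [B | b].
R3 ← R3 − (5/4)·R1: [0, 9, -15/4, -81/4]
R4 ← R4 + (3/8)·R1: [0, -3/2, 5/8, 27/8]
R3 ← R3 + (3/4)·R2: [0, 0, 0, 0]
R4 ← R4 − (1/8)·R2: [0, 0, 0, 0]
The echelon form has 2 nonzero rows, and every pivot lies in the first 3 columns, so rank(B) = rank([B|b]) = 2.
The system is consistent.

yes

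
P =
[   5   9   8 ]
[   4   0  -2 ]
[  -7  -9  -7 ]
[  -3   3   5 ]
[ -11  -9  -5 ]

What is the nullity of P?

Row reduce to echelon form.
R2 ← R2 − (4/5)·R1: [0, -36/5, -42/5]
R3 ← R3 + (7/5)·R1: [0, 18/5, 21/5]
R4 ← R4 + (3/5)·R1: [0, 42/5, 49/5]
R5 ← R5 + (11/5)·R1: [0, 54/5, 63/5]
R3 ← R3 + (1/2)·R2: [0, 0, 0]
R4 ← R4 + (7/6)·R2: [0, 0, 0]
R5 ← R5 + (3/2)·R2: [0, 0, 0]
2 nonzero rows, so rank(P) = 2.
P has 3 columns; by rank–nullity, nullity = 3 − 2 = 1.

1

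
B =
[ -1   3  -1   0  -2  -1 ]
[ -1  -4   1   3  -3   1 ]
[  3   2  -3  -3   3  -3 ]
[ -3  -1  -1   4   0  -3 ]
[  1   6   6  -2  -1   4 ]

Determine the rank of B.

Row reduce to echelon form.
R2 ← R2 − R1: [0, -7, 2, 3, -1, 2]
R3 ← R3 + (3)·R1: [0, 11, -6, -3, -3, -6]
R4 ← R4 − (3)·R1: [0, -10, 2, 4, 6, 0]
R5 ← R5 + R1: [0, 9, 5, -2, -3, 3]
R3 ← R3 + (11/7)·R2: [0, 0, -20/7, 12/7, -32/7, -20/7]
R4 ← R4 − (10/7)·R2: [0, 0, -6/7, -2/7, 52/7, -20/7]
R5 ← R5 + (9/7)·R2: [0, 0, 53/7, 13/7, -30/7, 39/7]
R4 ← R4 − (3/10)·R3: [0, 0, 0, -4/5, 44/5, -2]
R5 ← R5 + (53/20)·R3: [0, 0, 0, 32/5, -82/5, -2]
R5 ← R5 + (8)·R4: [0, 0, 0, 0, 54, -18]
Echelon form has 5 nonzero rows, so rank(B) = 5.

5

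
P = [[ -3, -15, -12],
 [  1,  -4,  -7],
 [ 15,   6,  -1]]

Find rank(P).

3

Row reduce to echelon form.
R2 ← R2 + (1/3)·R1: [0, -9, -11]
R3 ← R3 + (5)·R1: [0, -69, -61]
R3 ← R3 − (23/3)·R2: [0, 0, 70/3]
Echelon form has 3 nonzero rows, so rank(P) = 3.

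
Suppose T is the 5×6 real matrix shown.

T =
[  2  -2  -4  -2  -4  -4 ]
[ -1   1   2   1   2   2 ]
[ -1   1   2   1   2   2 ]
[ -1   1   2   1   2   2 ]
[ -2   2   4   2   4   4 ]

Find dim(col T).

Row reduce to echelon form.
R2 ← R2 + (1/2)·R1: [0, 0, 0, 0, 0, 0]
R3 ← R3 + (1/2)·R1: [0, 0, 0, 0, 0, 0]
R4 ← R4 + (1/2)·R1: [0, 0, 0, 0, 0, 0]
R5 ← R5 + R1: [0, 0, 0, 0, 0, 0]
Echelon form has 1 nonzero row, so rank(T) = 1.
The column space has dimension equal to the rank: 1.

1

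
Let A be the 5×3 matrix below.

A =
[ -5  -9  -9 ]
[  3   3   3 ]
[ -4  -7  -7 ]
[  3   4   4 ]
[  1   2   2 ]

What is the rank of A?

Row reduce to echelon form.
R2 ← R2 + (3/5)·R1: [0, -12/5, -12/5]
R3 ← R3 − (4/5)·R1: [0, 1/5, 1/5]
R4 ← R4 + (3/5)·R1: [0, -7/5, -7/5]
R5 ← R5 + (1/5)·R1: [0, 1/5, 1/5]
R3 ← R3 + (1/12)·R2: [0, 0, 0]
R4 ← R4 − (7/12)·R2: [0, 0, 0]
R5 ← R5 + (1/12)·R2: [0, 0, 0]
Echelon form has 2 nonzero rows, so rank(A) = 2.

2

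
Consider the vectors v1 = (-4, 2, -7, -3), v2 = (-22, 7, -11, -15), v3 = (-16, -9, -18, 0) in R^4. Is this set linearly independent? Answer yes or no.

Form the matrix with these vectors as rows and row reduce.
R2 ← R2 − (11/2)·R1: [0, -4, 55/2, 3/2]
R3 ← R3 − (4)·R1: [0, -17, 10, 12]
R3 ← R3 − (17/4)·R2: [0, 0, -855/8, 45/8]
3 nonzero rows, so the 3 vectors span a space of dimension 3.
Since 3 = 3, the vectors are linearly independent.

yes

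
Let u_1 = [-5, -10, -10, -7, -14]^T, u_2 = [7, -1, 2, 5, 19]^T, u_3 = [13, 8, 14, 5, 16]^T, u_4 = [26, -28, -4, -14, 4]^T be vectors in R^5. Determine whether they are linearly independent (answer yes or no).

no

Form the matrix with these vectors as rows and row reduce.
R2 ← R2 + (7/5)·R1: [0, -15, -12, -24/5, -3/5]
R3 ← R3 + (13/5)·R1: [0, -18, -12, -66/5, -102/5]
R4 ← R4 + (26/5)·R1: [0, -80, -56, -252/5, -344/5]
R3 ← R3 − (6/5)·R2: [0, 0, 12/5, -186/25, -492/25]
R4 ← R4 − (16/3)·R2: [0, 0, 8, -124/5, -328/5]
R4 ← R4 − (10/3)·R3: [0, 0, 0, 0, 0]
3 nonzero rows, so the 4 vectors span a space of dimension 3.
Since 3 < 4, the vectors are linearly dependent.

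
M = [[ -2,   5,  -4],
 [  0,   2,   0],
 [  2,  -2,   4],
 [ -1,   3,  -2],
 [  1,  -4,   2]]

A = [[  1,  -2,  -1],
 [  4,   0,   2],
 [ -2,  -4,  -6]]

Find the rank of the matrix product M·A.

2

First compute MA:
[[ 26,  20,  36],
 [  8,   0,   4],
 [-14, -20, -30],
 [ 15,  10,  19],
 [-19, -10, -21]]
Now row reduce the product.
R2 ← R2 − (4/13)·R1: [0, -80/13, -92/13]
R3 ← R3 + (7/13)·R1: [0, -120/13, -138/13]
R4 ← R4 − (15/26)·R1: [0, -20/13, -23/13]
R5 ← R5 + (19/26)·R1: [0, 60/13, 69/13]
R3 ← R3 − (3/2)·R2: [0, 0, 0]
R4 ← R4 − (1/4)·R2: [0, 0, 0]
R5 ← R5 + (3/4)·R2: [0, 0, 0]
2 nonzero rows, so rank(MA) = 2.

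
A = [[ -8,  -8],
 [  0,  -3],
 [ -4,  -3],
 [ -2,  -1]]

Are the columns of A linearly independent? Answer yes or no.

yes

Row reduce A to echelon form.
R3 ← R3 − (1/2)·R1: [0, 1]
R4 ← R4 − (1/4)·R1: [0, 1]
R3 ← R3 + (1/3)·R2: [0, 0]
R4 ← R4 + (1/3)·R2: [0, 0]
2 pivots among 2 columns.
Every column is a pivot column, so the columns are linearly independent.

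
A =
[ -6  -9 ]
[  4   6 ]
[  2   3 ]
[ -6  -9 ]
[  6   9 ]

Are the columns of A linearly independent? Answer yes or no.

no

Row reduce A to echelon form.
R2 ← R2 + (2/3)·R1: [0, 0]
R3 ← R3 + (1/3)·R1: [0, 0]
R4 ← R4 − R1: [0, 0]
R5 ← R5 + R1: [0, 0]
1 pivot among 2 columns.
Only 1 < 2 pivot columns, so the columns are linearly dependent.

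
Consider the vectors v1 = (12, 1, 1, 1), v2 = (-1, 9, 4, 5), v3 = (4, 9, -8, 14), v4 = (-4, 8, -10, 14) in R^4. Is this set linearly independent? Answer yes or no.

no

Form the matrix with these vectors as rows and row reduce.
R2 ← R2 + (1/12)·R1: [0, 109/12, 49/12, 61/12]
R3 ← R3 − (1/3)·R1: [0, 26/3, -25/3, 41/3]
R4 ← R4 + (1/3)·R1: [0, 25/3, -29/3, 43/3]
R3 ← R3 − (104/109)·R2: [0, 0, -1333/109, 961/109]
R4 ← R4 − (100/109)·R2: [0, 0, -1462/109, 1054/109]
R4 ← R4 − (34/31)·R3: [0, 0, 0, 0]
3 nonzero rows, so the 4 vectors span a space of dimension 3.
Since 3 < 4, the vectors are linearly dependent.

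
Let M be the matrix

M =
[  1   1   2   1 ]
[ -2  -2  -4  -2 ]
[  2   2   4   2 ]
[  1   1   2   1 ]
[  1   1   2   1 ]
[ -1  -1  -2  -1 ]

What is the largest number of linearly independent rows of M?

1

Row reduce to echelon form.
R2 ← R2 + (2)·R1: [0, 0, 0, 0]
R3 ← R3 − (2)·R1: [0, 0, 0, 0]
R4 ← R4 − R1: [0, 0, 0, 0]
R5 ← R5 − R1: [0, 0, 0, 0]
R6 ← R6 + R1: [0, 0, 0, 0]
Echelon form has 1 nonzero row, so rank(M) = 1.
The rank gives the maximum number of linearly independent rows: 1.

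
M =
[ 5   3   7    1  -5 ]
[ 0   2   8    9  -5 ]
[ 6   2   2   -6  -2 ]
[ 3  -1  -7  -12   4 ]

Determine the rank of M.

2

Row reduce to echelon form.
R3 ← R3 − (6/5)·R1: [0, -8/5, -32/5, -36/5, 4]
R4 ← R4 − (3/5)·R1: [0, -14/5, -56/5, -63/5, 7]
R3 ← R3 + (4/5)·R2: [0, 0, 0, 0, 0]
R4 ← R4 + (7/5)·R2: [0, 0, 0, 0, 0]
Echelon form has 2 nonzero rows, so rank(M) = 2.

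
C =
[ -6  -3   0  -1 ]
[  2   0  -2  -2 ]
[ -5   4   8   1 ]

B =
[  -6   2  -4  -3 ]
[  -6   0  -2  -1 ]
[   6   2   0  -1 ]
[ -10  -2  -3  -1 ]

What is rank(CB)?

3

First compute CB:
[[ 64, -10,  33,  22],
 [ -4,   4,  -2,  -2],
 [ 44,   4,   9,   2]]
Now row reduce the product.
R2 ← R2 + (1/16)·R1: [0, 27/8, 1/16, -5/8]
R3 ← R3 − (11/16)·R1: [0, 87/8, -219/16, -105/8]
R3 ← R3 − (29/9)·R2: [0, 0, -125/9, -100/9]
3 nonzero rows, so rank(CB) = 3.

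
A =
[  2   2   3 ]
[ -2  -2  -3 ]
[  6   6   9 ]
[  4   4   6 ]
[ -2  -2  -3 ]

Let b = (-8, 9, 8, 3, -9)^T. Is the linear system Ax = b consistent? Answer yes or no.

no

Row reduce the augmented matrix [A | b].
R2 ← R2 + R1: [0, 0, 0, 1]
R3 ← R3 − (3)·R1: [0, 0, 0, 32]
R4 ← R4 − (2)·R1: [0, 0, 0, 19]
R5 ← R5 + R1: [0, 0, 0, -17]
R3 ← R3 − (32)·R2: [0, 0, 0, 0]
R4 ← R4 − (19)·R2: [0, 0, 0, 0]
R5 ← R5 + (17)·R2: [0, 0, 0, 0]
The echelon form has 2 nonzero rows; the last pivot sits in the augmented column, so rank(A) = 1 but rank([A|b]) = 2.
Since the ranks differ, the system is inconsistent.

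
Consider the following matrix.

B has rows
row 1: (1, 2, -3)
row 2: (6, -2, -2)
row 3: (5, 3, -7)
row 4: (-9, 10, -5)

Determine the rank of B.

2

Row reduce to echelon form.
R2 ← R2 − (6)·R1: [0, -14, 16]
R3 ← R3 − (5)·R1: [0, -7, 8]
R4 ← R4 + (9)·R1: [0, 28, -32]
R3 ← R3 − (1/2)·R2: [0, 0, 0]
R4 ← R4 + (2)·R2: [0, 0, 0]
Echelon form has 2 nonzero rows, so rank(B) = 2.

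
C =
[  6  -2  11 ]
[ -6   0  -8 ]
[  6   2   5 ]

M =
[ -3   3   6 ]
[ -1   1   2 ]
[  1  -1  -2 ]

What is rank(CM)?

1

First compute CM:
[[ -5,   5,  10],
 [ 10, -10, -20],
 [-15,  15,  30]]
Now row reduce the product.
R2 ← R2 + (2)·R1: [0, 0, 0]
R3 ← R3 − (3)·R1: [0, 0, 0]
1 nonzero row, so rank(CM) = 1.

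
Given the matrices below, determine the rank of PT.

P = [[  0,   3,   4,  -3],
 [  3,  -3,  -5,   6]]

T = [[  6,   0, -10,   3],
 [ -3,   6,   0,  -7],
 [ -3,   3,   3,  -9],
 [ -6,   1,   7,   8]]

2

First compute PT:
[[ -3,  27,  -9, -81],
 [  6, -27,  -3, 123]]
Now row reduce the product.
R2 ← R2 + (2)·R1: [0, 27, -21, -39]
2 nonzero rows, so rank(PT) = 2.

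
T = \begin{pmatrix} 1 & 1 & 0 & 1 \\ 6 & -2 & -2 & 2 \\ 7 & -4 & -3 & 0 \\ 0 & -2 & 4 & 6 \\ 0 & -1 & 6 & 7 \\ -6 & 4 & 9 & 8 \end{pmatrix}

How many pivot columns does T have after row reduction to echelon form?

Row reduce to echelon form.
R2 ← R2 − (6)·R1: [0, -8, -2, -4]
R3 ← R3 − (7)·R1: [0, -11, -3, -7]
R6 ← R6 + (6)·R1: [0, 10, 9, 14]
R3 ← R3 − (11/8)·R2: [0, 0, -1/4, -3/2]
R4 ← R4 − (1/4)·R2: [0, 0, 9/2, 7]
R5 ← R5 − (1/8)·R2: [0, 0, 25/4, 15/2]
R6 ← R6 + (5/4)·R2: [0, 0, 13/2, 9]
R4 ← R4 + (18)·R3: [0, 0, 0, -20]
R5 ← R5 + (25)·R3: [0, 0, 0, -30]
R6 ← R6 + (26)·R3: [0, 0, 0, -30]
R5 ← R5 − (3/2)·R4: [0, 0, 0, 0]
R6 ← R6 − (3/2)·R4: [0, 0, 0, 0]
Echelon form has 4 nonzero rows, so rank(T) = 4.
Each nonzero row contributes one pivot column: 4 pivot columns.

4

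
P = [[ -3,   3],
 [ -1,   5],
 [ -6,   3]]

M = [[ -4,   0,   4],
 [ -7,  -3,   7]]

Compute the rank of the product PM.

First compute PM:
[[ -9,  -9,   9],
 [-31, -15,  31],
 [  3,  -9,  -3]]
Now row reduce the product.
R2 ← R2 − (31/9)·R1: [0, 16, 0]
R3 ← R3 + (1/3)·R1: [0, -12, 0]
R3 ← R3 + (3/4)·R2: [0, 0, 0]
2 nonzero rows, so rank(PM) = 2.

2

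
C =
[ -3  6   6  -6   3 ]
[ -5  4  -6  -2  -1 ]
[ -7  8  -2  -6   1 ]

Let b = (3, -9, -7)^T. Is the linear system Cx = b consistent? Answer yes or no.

yes

Row reduce the augmented matrix [C | b].
R2 ← R2 − (5/3)·R1: [0, -6, -16, 8, -6, -14]
R3 ← R3 − (7/3)·R1: [0, -6, -16, 8, -6, -14]
R3 ← R3 − R2: [0, 0, 0, 0, 0, 0]
The echelon form has 2 nonzero rows, and every pivot lies in the first 5 columns, so rank(C) = rank([C|b]) = 2.
The system is consistent.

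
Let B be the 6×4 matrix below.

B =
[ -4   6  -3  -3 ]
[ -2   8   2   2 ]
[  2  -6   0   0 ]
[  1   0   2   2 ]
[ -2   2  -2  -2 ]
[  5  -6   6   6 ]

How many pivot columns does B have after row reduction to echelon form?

Row reduce to echelon form.
R2 ← R2 − (1/2)·R1: [0, 5, 7/2, 7/2]
R3 ← R3 + (1/2)·R1: [0, -3, -3/2, -3/2]
R4 ← R4 + (1/4)·R1: [0, 3/2, 5/4, 5/4]
R5 ← R5 − (1/2)·R1: [0, -1, -1/2, -1/2]
R6 ← R6 + (5/4)·R1: [0, 3/2, 9/4, 9/4]
R3 ← R3 + (3/5)·R2: [0, 0, 3/5, 3/5]
R4 ← R4 − (3/10)·R2: [0, 0, 1/5, 1/5]
R5 ← R5 + (1/5)·R2: [0, 0, 1/5, 1/5]
R6 ← R6 − (3/10)·R2: [0, 0, 6/5, 6/5]
R4 ← R4 − (1/3)·R3: [0, 0, 0, 0]
R5 ← R5 − (1/3)·R3: [0, 0, 0, 0]
R6 ← R6 − (2)·R3: [0, 0, 0, 0]
Echelon form has 3 nonzero rows, so rank(B) = 3.
Each nonzero row contributes one pivot column: 3 pivot columns.

3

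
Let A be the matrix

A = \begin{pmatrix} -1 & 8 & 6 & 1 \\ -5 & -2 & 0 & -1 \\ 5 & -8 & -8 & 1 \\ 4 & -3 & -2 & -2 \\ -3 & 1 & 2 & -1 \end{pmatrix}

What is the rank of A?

3

Row reduce to echelon form.
R2 ← R2 − (5)·R1: [0, -42, -30, -6]
R3 ← R3 + (5)·R1: [0, 32, 22, 6]
R4 ← R4 + (4)·R1: [0, 29, 22, 2]
R5 ← R5 − (3)·R1: [0, -23, -16, -4]
R3 ← R3 + (16/21)·R2: [0, 0, -6/7, 10/7]
R4 ← R4 + (29/42)·R2: [0, 0, 9/7, -15/7]
R5 ← R5 − (23/42)·R2: [0, 0, 3/7, -5/7]
R4 ← R4 + (3/2)·R3: [0, 0, 0, 0]
R5 ← R5 + (1/2)·R3: [0, 0, 0, 0]
Echelon form has 3 nonzero rows, so rank(A) = 3.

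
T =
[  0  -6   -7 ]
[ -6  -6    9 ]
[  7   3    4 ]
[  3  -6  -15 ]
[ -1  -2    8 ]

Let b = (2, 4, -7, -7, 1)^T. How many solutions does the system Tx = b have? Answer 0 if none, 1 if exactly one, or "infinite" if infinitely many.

Row reduce the augmented matrix [T | b].
Swap R1 ↔ R2
R3 ← R3 + (7/6)·R1: [0, -4, 29/2, -7/3]
R4 ← R4 + (1/2)·R1: [0, -9, -21/2, -5]
R5 ← R5 − (1/6)·R1: [0, -1, 13/2, 1/3]
R3 ← R3 − (2/3)·R2: [0, 0, 115/6, -11/3]
R4 ← R4 − (3/2)·R2: [0, 0, 0, -8]
R5 ← R5 − (1/6)·R2: [0, 0, 23/3, 0]
R5 ← R5 − (2/5)·R3: [0, 0, 0, 22/15]
R5 ← R5 + (11/60)·R4: [0, 0, 0, 0]
The echelon form has 4 nonzero rows; the last pivot sits in the augmented column, so rank(T) = 3 but rank([T|b]) = 4.
Since the ranks differ, the system is inconsistent.
It has no solutions.

0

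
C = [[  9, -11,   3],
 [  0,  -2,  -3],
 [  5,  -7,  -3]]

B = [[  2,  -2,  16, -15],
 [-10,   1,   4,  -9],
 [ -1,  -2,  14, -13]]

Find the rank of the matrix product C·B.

3

First compute CB:
[[125, -35, 142, -75],
 [ 23,   4, -50,  57],
 [ 83, -11,  10,  27]]
Now row reduce the product.
R2 ← R2 − (23/125)·R1: [0, 261/25, -9516/125, 354/5]
R3 ← R3 − (83/125)·R1: [0, 306/25, -10536/125, 384/5]
R3 ← R3 − (34/29)·R2: [0, 0, 144/29, -180/29]
3 nonzero rows, so rank(CB) = 3.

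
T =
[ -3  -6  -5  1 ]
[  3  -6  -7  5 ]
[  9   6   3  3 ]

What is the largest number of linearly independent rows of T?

Row reduce to echelon form.
R2 ← R2 + R1: [0, -12, -12, 6]
R3 ← R3 + (3)·R1: [0, -12, -12, 6]
R3 ← R3 − R2: [0, 0, 0, 0]
Echelon form has 2 nonzero rows, so rank(T) = 2.
The rank gives the maximum number of linearly independent rows: 2.

2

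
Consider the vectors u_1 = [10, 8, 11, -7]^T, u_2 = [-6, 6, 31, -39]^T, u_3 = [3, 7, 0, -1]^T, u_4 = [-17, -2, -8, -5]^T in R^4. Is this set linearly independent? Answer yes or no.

yes

Form the matrix with these vectors as rows and row reduce.
R2 ← R2 + (3/5)·R1: [0, 54/5, 188/5, -216/5]
R3 ← R3 − (3/10)·R1: [0, 23/5, -33/10, 11/10]
R4 ← R4 + (17/10)·R1: [0, 58/5, 107/10, -169/10]
R3 ← R3 − (23/54)·R2: [0, 0, -1043/54, 39/2]
R4 ← R4 − (29/27)·R2: [0, 0, -1603/54, 59/2]
R4 ← R4 − (229/149)·R3: [0, 0, 0, -70/149]
4 nonzero rows, so the 4 vectors span a space of dimension 4.
Since 4 = 4, the vectors are linearly independent.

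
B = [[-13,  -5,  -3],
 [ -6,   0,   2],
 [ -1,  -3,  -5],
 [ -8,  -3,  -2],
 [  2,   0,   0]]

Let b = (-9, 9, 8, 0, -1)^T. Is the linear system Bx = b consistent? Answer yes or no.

Row reduce the augmented matrix [B | b].
R2 ← R2 − (6/13)·R1: [0, 30/13, 44/13, 171/13]
R3 ← R3 − (1/13)·R1: [0, -34/13, -62/13, 113/13]
R4 ← R4 − (8/13)·R1: [0, 1/13, -2/13, 72/13]
R5 ← R5 + (2/13)·R1: [0, -10/13, -6/13, -31/13]
R3 ← R3 + (17/15)·R2: [0, 0, -14/15, 118/5]
R4 ← R4 − (1/30)·R2: [0, 0, -4/15, 51/10]
R5 ← R5 + (1/3)·R2: [0, 0, 2/3, 2]
R4 ← R4 − (2/7)·R3: [0, 0, 0, -23/14]
R5 ← R5 + (5/7)·R3: [0, 0, 0, 132/7]
R5 ← R5 + (264/23)·R4: [0, 0, 0, 0]
The echelon form has 4 nonzero rows; the last pivot sits in the augmented column, so rank(B) = 3 but rank([B|b]) = 4.
Since the ranks differ, the system is inconsistent.

no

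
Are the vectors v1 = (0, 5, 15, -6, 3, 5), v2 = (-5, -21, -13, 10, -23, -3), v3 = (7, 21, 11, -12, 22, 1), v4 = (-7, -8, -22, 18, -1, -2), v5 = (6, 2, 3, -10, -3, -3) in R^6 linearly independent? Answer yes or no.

Form the matrix with these vectors as rows and row reduce.
Swap R1 ↔ R2
R3 ← R3 + (7/5)·R1: [0, -42/5, -36/5, 2, -51/5, -16/5]
R4 ← R4 − (7/5)·R1: [0, 107/5, -19/5, 4, 156/5, 11/5]
R5 ← R5 + (6/5)·R1: [0, -116/5, -63/5, 2, -153/5, -33/5]
R3 ← R3 + (42/25)·R2: [0, 0, 18, -202/25, -129/25, 26/5]
R4 ← R4 − (107/25)·R2: [0, 0, -68, 742/25, 459/25, -96/5]
R5 ← R5 + (116/25)·R2: [0, 0, 57, -646/25, -417/25, 83/5]
R4 ← R4 + (34/9)·R3: [0, 0, 0, -38/45, -17/15, 4/9]
R5 ← R5 − (19/6)·R3: [0, 0, 0, -19/75, -17/50, 2/15]
R5 ← R5 − (3/10)·R4: [0, 0, 0, 0, 0, 0]
4 nonzero rows, so the 5 vectors span a space of dimension 4.
Since 4 < 5, the vectors are linearly dependent.

no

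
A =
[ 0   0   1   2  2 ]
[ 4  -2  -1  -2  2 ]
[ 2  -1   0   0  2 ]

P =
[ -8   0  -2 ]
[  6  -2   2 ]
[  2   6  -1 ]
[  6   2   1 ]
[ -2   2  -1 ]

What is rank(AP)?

2

First compute AP:
[[ 10,  14,  -1],
 [-62,  -2, -15],
 [-26,   6,  -8]]
Now row reduce the product.
R2 ← R2 + (31/5)·R1: [0, 424/5, -106/5]
R3 ← R3 + (13/5)·R1: [0, 212/5, -53/5]
R3 ← R3 − (1/2)·R2: [0, 0, 0]
2 nonzero rows, so rank(AP) = 2.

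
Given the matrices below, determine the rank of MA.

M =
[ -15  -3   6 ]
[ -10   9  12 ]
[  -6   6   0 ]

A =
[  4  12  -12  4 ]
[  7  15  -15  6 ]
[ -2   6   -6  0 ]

2

First compute MA:
[[-93, -189, 189, -78],
 [ -1,  87, -87,  14],
 [ 18,  18, -18,  12]]
Now row reduce the product.
R2 ← R2 − (1/93)·R1: [0, 2760/31, -2760/31, 460/31]
R3 ← R3 + (6/31)·R1: [0, -576/31, 576/31, -96/31]
R3 ← R3 + (24/115)·R2: [0, 0, 0, 0]
2 nonzero rows, so rank(MA) = 2.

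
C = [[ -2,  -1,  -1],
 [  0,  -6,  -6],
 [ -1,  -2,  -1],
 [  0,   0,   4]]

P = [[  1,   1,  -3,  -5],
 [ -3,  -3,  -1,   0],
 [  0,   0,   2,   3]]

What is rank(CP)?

First compute CP:
[[  1,   1,   5,   7],
 [ 18,  18,  -6, -18],
 [  5,   5,   3,   2],
 [  0,   0,   8,  12]]
Now row reduce the product.
R2 ← R2 − (18)·R1: [0, 0, -96, -144]
R3 ← R3 − (5)·R1: [0, 0, -22, -33]
R3 ← R3 − (11/48)·R2: [0, 0, 0, 0]
R4 ← R4 + (1/12)·R2: [0, 0, 0, 0]
2 nonzero rows, so rank(CP) = 2.

2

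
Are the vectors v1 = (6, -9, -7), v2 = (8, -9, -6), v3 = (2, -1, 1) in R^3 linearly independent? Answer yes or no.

Form the matrix with these vectors as rows and row reduce.
R2 ← R2 − (4/3)·R1: [0, 3, 10/3]
R3 ← R3 − (1/3)·R1: [0, 2, 10/3]
R3 ← R3 − (2/3)·R2: [0, 0, 10/9]
3 nonzero rows, so the 3 vectors span a space of dimension 3.
Since 3 = 3, the vectors are linearly independent.

yes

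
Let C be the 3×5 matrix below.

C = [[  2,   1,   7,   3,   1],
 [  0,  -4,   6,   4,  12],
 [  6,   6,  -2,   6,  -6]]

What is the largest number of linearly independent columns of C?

3

Row reduce to echelon form.
R3 ← R3 − (3)·R1: [0, 3, -23, -3, -9]
R3 ← R3 + (3/4)·R2: [0, 0, -37/2, 0, 0]
Echelon form has 3 nonzero rows, so rank(C) = 3.
The rank gives the maximum number of linearly independent columns: 3.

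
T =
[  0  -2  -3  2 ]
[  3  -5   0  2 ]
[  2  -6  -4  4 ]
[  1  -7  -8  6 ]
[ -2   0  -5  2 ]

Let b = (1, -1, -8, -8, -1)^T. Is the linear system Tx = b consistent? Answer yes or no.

Row reduce the augmented matrix [T | b].
Swap R1 ↔ R2
R3 ← R3 − (2/3)·R1: [0, -8/3, -4, 8/3, -22/3]
R4 ← R4 − (1/3)·R1: [0, -16/3, -8, 16/3, -23/3]
R5 ← R5 + (2/3)·R1: [0, -10/3, -5, 10/3, -5/3]
R3 ← R3 − (4/3)·R2: [0, 0, 0, 0, -26/3]
R4 ← R4 − (8/3)·R2: [0, 0, 0, 0, -31/3]
R5 ← R5 − (5/3)·R2: [0, 0, 0, 0, -10/3]
R4 ← R4 − (31/26)·R3: [0, 0, 0, 0, 0]
R5 ← R5 − (5/13)·R3: [0, 0, 0, 0, 0]
The echelon form has 3 nonzero rows; the last pivot sits in the augmented column, so rank(T) = 2 but rank([T|b]) = 3.
Since the ranks differ, the system is inconsistent.

no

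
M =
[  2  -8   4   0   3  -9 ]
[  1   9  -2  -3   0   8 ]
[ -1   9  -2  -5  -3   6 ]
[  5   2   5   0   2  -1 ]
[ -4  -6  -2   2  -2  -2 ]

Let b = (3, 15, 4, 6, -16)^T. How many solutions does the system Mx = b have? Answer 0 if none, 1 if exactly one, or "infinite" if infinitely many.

Row reduce the augmented matrix [M | b].
R2 ← R2 − (1/2)·R1: [0, 13, -4, -3, -3/2, 25/2, 27/2]
R3 ← R3 + (1/2)·R1: [0, 5, 0, -5, -3/2, 3/2, 11/2]
R4 ← R4 − (5/2)·R1: [0, 22, -5, 0, -11/2, 43/2, -3/2]
R5 ← R5 + (2)·R1: [0, -22, 6, 2, 4, -20, -10]
R3 ← R3 − (5/13)·R2: [0, 0, 20/13, -50/13, -12/13, -43/13, 4/13]
R4 ← R4 − (22/13)·R2: [0, 0, 23/13, 66/13, -77/26, 9/26, -633/26]
R5 ← R5 + (22/13)·R2: [0, 0, -10/13, -40/13, 19/13, 15/13, 167/13]
R4 ← R4 − (23/20)·R3: [0, 0, 0, 19/2, -19/10, 83/20, -247/10]
R5 ← R5 + (1/2)·R3: [0, 0, 0, -5, 1, -1/2, 13]
R5 ← R5 + (10/19)·R4: [0, 0, 0, 0, 0, 32/19, 0]
The echelon form has 5 nonzero rows, and every pivot lies in the first 6 columns, so rank(M) = rank([M|b]) = 5.
The system is consistent.
rank = 5 < 6 unknowns, so there are infinitely many solutions.

infinite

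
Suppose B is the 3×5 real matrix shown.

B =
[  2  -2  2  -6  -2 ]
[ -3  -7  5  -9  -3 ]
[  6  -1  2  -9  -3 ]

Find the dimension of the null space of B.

3

Row reduce to echelon form.
R2 ← R2 + (3/2)·R1: [0, -10, 8, -18, -6]
R3 ← R3 − (3)·R1: [0, 5, -4, 9, 3]
R3 ← R3 + (1/2)·R2: [0, 0, 0, 0, 0]
2 nonzero rows, so rank(B) = 2.
B has 5 columns; by rank–nullity, nullity = 5 − 2 = 3.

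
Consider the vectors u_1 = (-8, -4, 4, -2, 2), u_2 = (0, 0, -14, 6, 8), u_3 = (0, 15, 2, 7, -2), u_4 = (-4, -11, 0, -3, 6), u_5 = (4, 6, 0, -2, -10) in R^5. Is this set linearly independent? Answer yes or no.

no

Form the matrix with these vectors as rows and row reduce.
R4 ← R4 − (1/2)·R1: [0, -9, -2, -2, 5]
R5 ← R5 + (1/2)·R1: [0, 4, 2, -3, -9]
Swap R2 ↔ R3
R4 ← R4 + (3/5)·R2: [0, 0, -4/5, 11/5, 19/5]
R5 ← R5 − (4/15)·R2: [0, 0, 22/15, -73/15, -127/15]
R4 ← R4 − (2/35)·R3: [0, 0, 0, 13/7, 117/35]
R5 ← R5 + (11/105)·R3: [0, 0, 0, -89/21, -267/35]
R5 ← R5 + (89/39)·R4: [0, 0, 0, 0, 0]
4 nonzero rows, so the 5 vectors span a space of dimension 4.
Since 4 < 5, the vectors are linearly dependent.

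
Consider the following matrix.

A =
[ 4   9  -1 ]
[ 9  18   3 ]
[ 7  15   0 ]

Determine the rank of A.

Row reduce to echelon form.
R2 ← R2 − (9/4)·R1: [0, -9/4, 21/4]
R3 ← R3 − (7/4)·R1: [0, -3/4, 7/4]
R3 ← R3 − (1/3)·R2: [0, 0, 0]
Echelon form has 2 nonzero rows, so rank(A) = 2.

2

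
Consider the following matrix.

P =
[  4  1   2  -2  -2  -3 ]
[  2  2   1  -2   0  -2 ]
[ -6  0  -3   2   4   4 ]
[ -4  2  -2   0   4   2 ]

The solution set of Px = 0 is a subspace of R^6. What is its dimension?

Row reduce to echelon form.
R2 ← R2 − (1/2)·R1: [0, 3/2, 0, -1, 1, -1/2]
R3 ← R3 + (3/2)·R1: [0, 3/2, 0, -1, 1, -1/2]
R4 ← R4 + R1: [0, 3, 0, -2, 2, -1]
R3 ← R3 − R2: [0, 0, 0, 0, 0, 0]
R4 ← R4 − (2)·R2: [0, 0, 0, 0, 0, 0]
2 nonzero rows, so rank(P) = 2.
P has 6 columns; by rank–nullity, nullity = 6 − 2 = 4.

4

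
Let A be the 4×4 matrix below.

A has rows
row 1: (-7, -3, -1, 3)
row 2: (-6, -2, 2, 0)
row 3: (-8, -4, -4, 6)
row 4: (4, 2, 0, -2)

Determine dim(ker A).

1

Row reduce to echelon form.
R2 ← R2 − (6/7)·R1: [0, 4/7, 20/7, -18/7]
R3 ← R3 − (8/7)·R1: [0, -4/7, -20/7, 18/7]
R4 ← R4 + (4/7)·R1: [0, 2/7, -4/7, -2/7]
R3 ← R3 + R2: [0, 0, 0, 0]
R4 ← R4 − (1/2)·R2: [0, 0, -2, 1]
Swap R3 ↔ R4
3 nonzero rows, so rank(A) = 3.
A has 4 columns; by rank–nullity, nullity = 4 − 3 = 1.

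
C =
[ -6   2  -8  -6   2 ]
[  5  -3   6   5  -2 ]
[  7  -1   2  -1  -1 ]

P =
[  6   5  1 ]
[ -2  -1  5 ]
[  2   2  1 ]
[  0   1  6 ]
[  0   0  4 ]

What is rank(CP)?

3

First compute CP:
[[-56, -54, -32],
 [ 48,  45,  18],
 [ 48,  39,  -6]]
Now row reduce the product.
R2 ← R2 + (6/7)·R1: [0, -9/7, -66/7]
R3 ← R3 + (6/7)·R1: [0, -51/7, -234/7]
R3 ← R3 − (17/3)·R2: [0, 0, 20]
3 nonzero rows, so rank(CP) = 3.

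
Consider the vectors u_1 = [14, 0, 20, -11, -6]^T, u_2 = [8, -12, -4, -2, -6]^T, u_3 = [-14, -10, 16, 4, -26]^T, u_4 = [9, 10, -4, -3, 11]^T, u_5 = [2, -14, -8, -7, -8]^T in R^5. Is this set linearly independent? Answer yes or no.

yes

Form the matrix with these vectors as rows and row reduce.
R2 ← R2 − (4/7)·R1: [0, -12, -108/7, 30/7, -18/7]
R3 ← R3 + R1: [0, -10, 36, -7, -32]
R4 ← R4 − (9/14)·R1: [0, 10, -118/7, 57/14, 104/7]
R5 ← R5 − (1/7)·R1: [0, -14, -76/7, -38/7, -50/7]
R3 ← R3 − (5/6)·R2: [0, 0, 342/7, -74/7, -209/7]
R4 ← R4 + (5/6)·R2: [0, 0, -208/7, 107/14, 89/7]
R5 ← R5 − (7/6)·R2: [0, 0, 50/7, -73/7, -29/7]
R4 ← R4 + (104/171)·R3: [0, 0, 0, 415/342, -49/9]
R5 ← R5 − (25/171)·R3: [0, 0, 0, -1519/171, 2/9]
R5 ← R5 + (3038/415)·R4: [0, 0, 0, 0, -16448/415]
5 nonzero rows, so the 5 vectors span a space of dimension 5.
Since 5 = 5, the vectors are linearly independent.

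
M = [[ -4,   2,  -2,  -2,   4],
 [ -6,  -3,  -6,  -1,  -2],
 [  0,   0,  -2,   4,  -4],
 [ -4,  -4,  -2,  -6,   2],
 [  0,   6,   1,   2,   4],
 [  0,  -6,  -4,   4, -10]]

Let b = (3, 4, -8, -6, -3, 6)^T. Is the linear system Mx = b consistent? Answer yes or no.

no

Row reduce the augmented matrix [M | b].
R2 ← R2 − (3/2)·R1: [0, -6, -3, 2, -8, -1/2]
R4 ← R4 − R1: [0, -6, 0, -4, -2, -9]
R4 ← R4 − R2: [0, 0, 3, -6, 6, -17/2]
R5 ← R5 + R2: [0, 0, -2, 4, -4, -7/2]
R6 ← R6 − R2: [0, 0, -1, 2, -2, 13/2]
R4 ← R4 + (3/2)·R3: [0, 0, 0, 0, 0, -41/2]
R5 ← R5 − R3: [0, 0, 0, 0, 0, 9/2]
R6 ← R6 − (1/2)·R3: [0, 0, 0, 0, 0, 21/2]
R5 ← R5 + (9/41)·R4: [0, 0, 0, 0, 0, 0]
R6 ← R6 + (21/41)·R4: [0, 0, 0, 0, 0, 0]
The echelon form has 4 nonzero rows; the last pivot sits in the augmented column, so rank(M) = 3 but rank([M|b]) = 4.
Since the ranks differ, the system is inconsistent.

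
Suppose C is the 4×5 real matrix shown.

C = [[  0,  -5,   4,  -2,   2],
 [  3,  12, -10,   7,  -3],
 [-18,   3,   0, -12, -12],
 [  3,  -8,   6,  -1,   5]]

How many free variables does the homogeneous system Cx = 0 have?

3

Row reduce to echelon form.
Swap R1 ↔ R2
R3 ← R3 + (6)·R1: [0, 75, -60, 30, -30]
R4 ← R4 − R1: [0, -20, 16, -8, 8]
R3 ← R3 + (15)·R2: [0, 0, 0, 0, 0]
R4 ← R4 − (4)·R2: [0, 0, 0, 0, 0]
2 nonzero rows, so rank(C) = 2.
C has 5 columns; by rank–nullity, nullity = 5 − 2 = 3.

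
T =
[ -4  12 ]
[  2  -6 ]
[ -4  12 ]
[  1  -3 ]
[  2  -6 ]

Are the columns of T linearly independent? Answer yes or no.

no

Row reduce T to echelon form.
R2 ← R2 + (1/2)·R1: [0, 0]
R3 ← R3 − R1: [0, 0]
R4 ← R4 + (1/4)·R1: [0, 0]
R5 ← R5 + (1/2)·R1: [0, 0]
1 pivot among 2 columns.
Only 1 < 2 pivot columns, so the columns are linearly dependent.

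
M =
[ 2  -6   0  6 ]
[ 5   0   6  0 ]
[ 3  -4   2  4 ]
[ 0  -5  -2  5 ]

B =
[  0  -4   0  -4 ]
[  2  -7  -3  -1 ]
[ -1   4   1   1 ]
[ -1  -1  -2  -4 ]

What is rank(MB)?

2

First compute MB:
[[-18,  28,   6, -26],
 [ -6,   4,   6, -14],
 [-14,  20,   6, -22],
 [-13,  22,   3, -17]]
Now row reduce the product.
R2 ← R2 − (1/3)·R1: [0, -16/3, 4, -16/3]
R3 ← R3 − (7/9)·R1: [0, -16/9, 4/3, -16/9]
R4 ← R4 − (13/18)·R1: [0, 16/9, -4/3, 16/9]
R3 ← R3 − (1/3)·R2: [0, 0, 0, 0]
R4 ← R4 + (1/3)·R2: [0, 0, 0, 0]
2 nonzero rows, so rank(MB) = 2.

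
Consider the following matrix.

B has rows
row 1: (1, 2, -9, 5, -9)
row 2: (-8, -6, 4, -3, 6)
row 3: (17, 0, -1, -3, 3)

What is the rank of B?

Row reduce to echelon form.
R2 ← R2 + (8)·R1: [0, 10, -68, 37, -66]
R3 ← R3 − (17)·R1: [0, -34, 152, -88, 156]
R3 ← R3 + (17/5)·R2: [0, 0, -396/5, 189/5, -342/5]
Echelon form has 3 nonzero rows, so rank(B) = 3.

3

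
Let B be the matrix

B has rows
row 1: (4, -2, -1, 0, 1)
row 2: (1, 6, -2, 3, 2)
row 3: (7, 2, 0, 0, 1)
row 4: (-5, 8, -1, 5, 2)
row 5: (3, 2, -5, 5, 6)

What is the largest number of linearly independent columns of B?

Row reduce to echelon form.
R2 ← R2 − (1/4)·R1: [0, 13/2, -7/4, 3, 7/4]
R3 ← R3 − (7/4)·R1: [0, 11/2, 7/4, 0, -3/4]
R4 ← R4 + (5/4)·R1: [0, 11/2, -9/4, 5, 13/4]
R5 ← R5 − (3/4)·R1: [0, 7/2, -17/4, 5, 21/4]
R3 ← R3 − (11/13)·R2: [0, 0, 42/13, -33/13, -29/13]
R4 ← R4 − (11/13)·R2: [0, 0, -10/13, 32/13, 23/13]
R5 ← R5 − (7/13)·R2: [0, 0, -43/13, 44/13, 56/13]
R4 ← R4 + (5/21)·R3: [0, 0, 0, 13/7, 26/21]
R5 ← R5 + (43/42)·R3: [0, 0, 0, 11/14, 85/42]
R5 ← R5 − (11/26)·R4: [0, 0, 0, 0, 3/2]
Echelon form has 5 nonzero rows, so rank(B) = 5.
The rank gives the maximum number of linearly independent columns: 5.

5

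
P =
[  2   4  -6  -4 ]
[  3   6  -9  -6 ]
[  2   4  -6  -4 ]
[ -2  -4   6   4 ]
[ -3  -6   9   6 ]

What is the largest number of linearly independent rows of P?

1

Row reduce to echelon form.
R2 ← R2 − (3/2)·R1: [0, 0, 0, 0]
R3 ← R3 − R1: [0, 0, 0, 0]
R4 ← R4 + R1: [0, 0, 0, 0]
R5 ← R5 + (3/2)·R1: [0, 0, 0, 0]
Echelon form has 1 nonzero row, so rank(P) = 1.
The rank gives the maximum number of linearly independent rows: 1.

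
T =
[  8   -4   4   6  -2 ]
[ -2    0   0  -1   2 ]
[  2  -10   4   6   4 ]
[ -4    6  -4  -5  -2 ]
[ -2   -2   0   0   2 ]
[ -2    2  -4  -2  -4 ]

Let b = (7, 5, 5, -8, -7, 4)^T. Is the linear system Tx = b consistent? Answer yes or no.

Row reduce the augmented matrix [T | b].
R2 ← R2 + (1/4)·R1: [0, -1, 1, 1/2, 3/2, 27/4]
R3 ← R3 − (1/4)·R1: [0, -9, 3, 9/2, 9/2, 13/4]
R4 ← R4 + (1/2)·R1: [0, 4, -2, -2, -3, -9/2]
R5 ← R5 + (1/4)·R1: [0, -3, 1, 3/2, 3/2, -21/4]
R6 ← R6 + (1/4)·R1: [0, 1, -3, -1/2, -9/2, 23/4]
R3 ← R3 − (9)·R2: [0, 0, -6, 0, -9, -115/2]
R4 ← R4 + (4)·R2: [0, 0, 2, 0, 3, 45/2]
R5 ← R5 − (3)·R2: [0, 0, -2, 0, -3, -51/2]
R6 ← R6 + R2: [0, 0, -2, 0, -3, 25/2]
R4 ← R4 + (1/3)·R3: [0, 0, 0, 0, 0, 10/3]
R5 ← R5 − (1/3)·R3: [0, 0, 0, 0, 0, -19/3]
R6 ← R6 − (1/3)·R3: [0, 0, 0, 0, 0, 95/3]
R5 ← R5 + (19/10)·R4: [0, 0, 0, 0, 0, 0]
R6 ← R6 − (19/2)·R4: [0, 0, 0, 0, 0, 0]
The echelon form has 4 nonzero rows; the last pivot sits in the augmented column, so rank(T) = 3 but rank([T|b]) = 4.
Since the ranks differ, the system is inconsistent.

no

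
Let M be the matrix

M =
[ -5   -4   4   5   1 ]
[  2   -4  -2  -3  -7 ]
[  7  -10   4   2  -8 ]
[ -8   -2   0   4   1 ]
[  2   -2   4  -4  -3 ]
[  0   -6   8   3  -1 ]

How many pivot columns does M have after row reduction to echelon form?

4

Row reduce to echelon form.
R2 ← R2 + (2/5)·R1: [0, -28/5, -2/5, -1, -33/5]
R3 ← R3 + (7/5)·R1: [0, -78/5, 48/5, 9, -33/5]
R4 ← R4 − (8/5)·R1: [0, 22/5, -32/5, -4, -3/5]
R5 ← R5 + (2/5)·R1: [0, -18/5, 28/5, -2, -13/5]
R3 ← R3 − (39/14)·R2: [0, 0, 75/7, 165/14, 165/14]
R4 ← R4 + (11/14)·R2: [0, 0, -47/7, -67/14, -81/14]
R5 ← R5 − (9/14)·R2: [0, 0, 41/7, -19/14, 23/14]
R6 ← R6 − (15/14)·R2: [0, 0, 59/7, 57/14, 85/14]
R4 ← R4 + (47/75)·R3: [0, 0, 0, 13/5, 8/5]
R5 ← R5 − (41/75)·R3: [0, 0, 0, -39/5, -24/5]
R6 ← R6 − (59/75)·R3: [0, 0, 0, -26/5, -16/5]
R5 ← R5 + (3)·R4: [0, 0, 0, 0, 0]
R6 ← R6 + (2)·R4: [0, 0, 0, 0, 0]
Echelon form has 4 nonzero rows, so rank(M) = 4.
Each nonzero row contributes one pivot column: 4 pivot columns.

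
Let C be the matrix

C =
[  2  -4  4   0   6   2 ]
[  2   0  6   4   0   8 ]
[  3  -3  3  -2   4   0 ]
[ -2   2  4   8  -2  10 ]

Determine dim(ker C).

3

Row reduce to echelon form.
R2 ← R2 − R1: [0, 4, 2, 4, -6, 6]
R3 ← R3 − (3/2)·R1: [0, 3, -3, -2, -5, -3]
R4 ← R4 + R1: [0, -2, 8, 8, 4, 12]
R3 ← R3 − (3/4)·R2: [0, 0, -9/2, -5, -1/2, -15/2]
R4 ← R4 + (1/2)·R2: [0, 0, 9, 10, 1, 15]
R4 ← R4 + (2)·R3: [0, 0, 0, 0, 0, 0]
3 nonzero rows, so rank(C) = 3.
C has 6 columns; by rank–nullity, nullity = 6 − 3 = 3.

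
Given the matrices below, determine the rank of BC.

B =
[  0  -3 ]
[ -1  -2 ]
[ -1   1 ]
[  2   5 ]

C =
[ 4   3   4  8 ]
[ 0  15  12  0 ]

First compute BC:
[[  0, -45, -36,   0],
 [ -4, -33, -28,  -8],
 [ -4,  12,   8,  -8],
 [  8,  81,  68,  16]]
Now row reduce the product.
Swap R1 ↔ R2
R3 ← R3 − R1: [0, 45, 36, 0]
R4 ← R4 + (2)·R1: [0, 15, 12, 0]
R3 ← R3 + R2: [0, 0, 0, 0]
R4 ← R4 + (1/3)·R2: [0, 0, 0, 0]
2 nonzero rows, so rank(BC) = 2.

2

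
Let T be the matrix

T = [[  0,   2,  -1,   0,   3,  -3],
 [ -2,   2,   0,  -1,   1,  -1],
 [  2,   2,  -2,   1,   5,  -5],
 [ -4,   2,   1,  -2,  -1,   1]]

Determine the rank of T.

2

Row reduce to echelon form.
Swap R1 ↔ R2
R3 ← R3 + R1: [0, 4, -2, 0, 6, -6]
R4 ← R4 − (2)·R1: [0, -2, 1, 0, -3, 3]
R3 ← R3 − (2)·R2: [0, 0, 0, 0, 0, 0]
R4 ← R4 + R2: [0, 0, 0, 0, 0, 0]
Echelon form has 2 nonzero rows, so rank(T) = 2.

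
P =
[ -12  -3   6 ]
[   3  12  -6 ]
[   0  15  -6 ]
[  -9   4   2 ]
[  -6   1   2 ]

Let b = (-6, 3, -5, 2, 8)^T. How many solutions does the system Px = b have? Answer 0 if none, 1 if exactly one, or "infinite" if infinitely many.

0

Row reduce the augmented matrix [P | b].
R2 ← R2 + (1/4)·R1: [0, 45/4, -9/2, 3/2]
R4 ← R4 − (3/4)·R1: [0, 25/4, -5/2, 13/2]
R5 ← R5 − (1/2)·R1: [0, 5/2, -1, 11]
R3 ← R3 − (4/3)·R2: [0, 0, 0, -7]
R4 ← R4 − (5/9)·R2: [0, 0, 0, 17/3]
R5 ← R5 − (2/9)·R2: [0, 0, 0, 32/3]
R4 ← R4 + (17/21)·R3: [0, 0, 0, 0]
R5 ← R5 + (32/21)·R3: [0, 0, 0, 0]
The echelon form has 3 nonzero rows; the last pivot sits in the augmented column, so rank(P) = 2 but rank([P|b]) = 3.
Since the ranks differ, the system is inconsistent.
It has no solutions.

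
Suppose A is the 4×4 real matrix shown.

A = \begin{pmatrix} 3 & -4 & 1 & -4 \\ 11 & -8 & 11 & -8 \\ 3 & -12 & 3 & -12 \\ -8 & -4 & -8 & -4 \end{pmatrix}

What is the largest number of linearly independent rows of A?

Row reduce to echelon form.
R2 ← R2 − (11/3)·R1: [0, 20/3, 22/3, 20/3]
R3 ← R3 − R1: [0, -8, 2, -8]
R4 ← R4 + (8/3)·R1: [0, -44/3, -16/3, -44/3]
R3 ← R3 + (6/5)·R2: [0, 0, 54/5, 0]
R4 ← R4 + (11/5)·R2: [0, 0, 54/5, 0]
R4 ← R4 − R3: [0, 0, 0, 0]
Echelon form has 3 nonzero rows, so rank(A) = 3.
The rank gives the maximum number of linearly independent rows: 3.

3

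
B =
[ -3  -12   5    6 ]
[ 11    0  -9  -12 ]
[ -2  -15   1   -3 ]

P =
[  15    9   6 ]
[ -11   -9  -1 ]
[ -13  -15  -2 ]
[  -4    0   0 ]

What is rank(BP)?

First compute BP:
[[ -2,   6, -16],
 [330, 234,  84],
 [134, 102,   1]]
Now row reduce the product.
R2 ← R2 + (165)·R1: [0, 1224, -2556]
R3 ← R3 + (67)·R1: [0, 504, -1071]
R3 ← R3 − (7/17)·R2: [0, 0, -315/17]
3 nonzero rows, so rank(BP) = 3.

3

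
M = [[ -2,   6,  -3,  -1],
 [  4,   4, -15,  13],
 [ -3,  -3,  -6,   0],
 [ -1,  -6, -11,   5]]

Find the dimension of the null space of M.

0

Row reduce to echelon form.
R2 ← R2 + (2)·R1: [0, 16, -21, 11]
R3 ← R3 − (3/2)·R1: [0, -12, -3/2, 3/2]
R4 ← R4 − (1/2)·R1: [0, -9, -19/2, 11/2]
R3 ← R3 + (3/4)·R2: [0, 0, -69/4, 39/4]
R4 ← R4 + (9/16)·R2: [0, 0, -341/16, 187/16]
R4 ← R4 − (341/276)·R3: [0, 0, 0, -33/92]
4 nonzero rows, so rank(M) = 4.
M has 4 columns; by rank–nullity, nullity = 4 − 4 = 0.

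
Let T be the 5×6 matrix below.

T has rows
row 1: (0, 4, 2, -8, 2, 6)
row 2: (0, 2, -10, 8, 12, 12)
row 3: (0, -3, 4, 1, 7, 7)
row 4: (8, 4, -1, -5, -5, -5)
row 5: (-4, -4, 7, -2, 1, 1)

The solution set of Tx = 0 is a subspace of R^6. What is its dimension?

Row reduce to echelon form.
Swap R1 ↔ R4
R5 ← R5 + (1/2)·R1: [0, -2, 13/2, -9/2, -3/2, -3/2]
R3 ← R3 + (3/2)·R2: [0, 0, -11, 13, 25, 25]
R4 ← R4 − (2)·R2: [0, 0, 22, -24, -22, -18]
R5 ← R5 + R2: [0, 0, -7/2, 7/2, 21/2, 21/2]
R4 ← R4 + (2)·R3: [0, 0, 0, 2, 28, 32]
R5 ← R5 − (7/22)·R3: [0, 0, 0, -7/11, 28/11, 28/11]
R5 ← R5 + (7/22)·R4: [0, 0, 0, 0, 126/11, 140/11]
5 nonzero rows, so rank(T) = 5.
T has 6 columns; by rank–nullity, nullity = 6 − 5 = 1.

1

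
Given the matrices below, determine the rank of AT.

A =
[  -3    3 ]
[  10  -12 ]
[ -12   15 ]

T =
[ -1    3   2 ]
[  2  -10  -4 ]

First compute AT:
[[  9, -39, -18],
 [-34, 150,  68],
 [ 42, -186, -84]]
Now row reduce the product.
R2 ← R2 + (34/9)·R1: [0, 8/3, 0]
R3 ← R3 − (14/3)·R1: [0, -4, 0]
R3 ← R3 + (3/2)·R2: [0, 0, 0]
2 nonzero rows, so rank(AT) = 2.

2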